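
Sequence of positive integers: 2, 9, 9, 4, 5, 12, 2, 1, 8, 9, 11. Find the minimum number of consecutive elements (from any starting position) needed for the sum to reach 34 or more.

add 2: running sum 2 < 34
add 9: running sum 11 < 34
add 9: running sum 20 < 34
add 4: running sum 24 < 34
add 5: running sum 29 < 34
end 5: [9, 9, 4, 5, 12] sum 39, len 5
end 6: [9, 9, 4, 5, 12, 2] sum 41, len 6
end 7: [9, 9, 4, 5, 12, 2, 1] sum 42, len 7
end 8: [9, 4, 5, 12, 2, 1, 8] sum 41, len 7
end 9: [5, 12, 2, 1, 8, 9] sum 37, len 6
end 10: [12, 2, 1, 8, 9, 11] sum 43, len 6
Shortest qualifying length: 5.

5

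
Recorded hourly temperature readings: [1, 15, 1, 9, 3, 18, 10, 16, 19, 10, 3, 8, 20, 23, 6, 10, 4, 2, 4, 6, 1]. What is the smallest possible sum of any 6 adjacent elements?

27

1 15 1 9 3 18 → sum 47
15 1 9 3 18 10 → sum 56
1 9 3 18 10 16 → sum 57
9 3 18 10 16 19 → sum 75
3 18 10 16 19 10 → sum 76
18 10 16 19 10 3 → sum 76
10 16 19 10 3 8 → sum 66
16 19 10 3 8 20 → sum 76
19 10 3 8 20 23 → sum 83
10 3 8 20 23 6 → sum 70
3 8 20 23 6 10 → sum 70
8 20 23 6 10 4 → sum 71
20 23 6 10 4 2 → sum 65
23 6 10 4 2 4 → sum 49
6 10 4 2 4 6 → sum 32
10 4 2 4 6 1 → sum 27
Smallest of these is 27.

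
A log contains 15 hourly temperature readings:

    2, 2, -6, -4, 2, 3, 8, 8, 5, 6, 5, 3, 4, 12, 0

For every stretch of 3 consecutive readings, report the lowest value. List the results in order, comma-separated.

[2, 2, -6] → min -6
[2, -6, -4] → min -6
[-6, -4, 2] → min -6
[-4, 2, 3] → min -4
[2, 3, 8] → min 2
[3, 8, 8] → min 3
[8, 8, 5] → min 5
[8, 5, 6] → min 5
[5, 6, 5] → min 5
[6, 5, 3] → min 3
[5, 3, 4] → min 3
[3, 4, 12] → min 3
[4, 12, 0] → min 0

-6, -6, -6, -4, 2, 3, 5, 5, 5, 3, 3, 3, 0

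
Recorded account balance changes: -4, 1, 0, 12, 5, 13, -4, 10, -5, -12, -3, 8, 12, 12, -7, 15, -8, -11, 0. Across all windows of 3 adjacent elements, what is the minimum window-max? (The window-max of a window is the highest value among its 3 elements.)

-3

Each size-3 window and its max:
[-4, 1, 0] → max 1
[1, 0, 12] → max 12
[0, 12, 5] → max 12
[12, 5, 13] → max 13
[5, 13, -4] → max 13
[13, -4, 10] → max 13
[-4, 10, -5] → max 10
[10, -5, -12] → max 10
[-5, -12, -3] → max -3
[-12, -3, 8] → max 8
[-3, 8, 12] → max 12
[8, 12, 12] → max 12
[12, 12, -7] → max 12
[12, -7, 15] → max 15
[-7, 15, -8] → max 15
[15, -8, -11] → max 15
[-8, -11, 0] → max 0
Minimum of these is -3.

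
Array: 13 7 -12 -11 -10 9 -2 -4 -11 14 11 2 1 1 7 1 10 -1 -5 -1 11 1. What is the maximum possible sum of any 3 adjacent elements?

27

(13, 7, -12) → sum 8
(7, -12, -11) → sum -16
(-12, -11, -10) → sum -33
(-11, -10, 9) → sum -12
(-10, 9, -2) → sum -3
(9, -2, -4) → sum 3
(-2, -4, -11) → sum -17
(-4, -11, 14) → sum -1
(-11, 14, 11) → sum 14
(14, 11, 2) → sum 27
(11, 2, 1) → sum 14
(2, 1, 1) → sum 4
(1, 1, 7) → sum 9
(1, 7, 1) → sum 9
(7, 1, 10) → sum 18
(1, 10, -1) → sum 10
(10, -1, -5) → sum 4
(-1, -5, -1) → sum -7
(-5, -1, 11) → sum 5
(-1, 11, 1) → sum 11
Maximum of these is 27.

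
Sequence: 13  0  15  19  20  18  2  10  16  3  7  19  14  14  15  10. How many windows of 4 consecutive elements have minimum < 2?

2

13 0 15 19 → min 0  < 2 ✓
0 15 19 20 → min 0  < 2 ✓
15 19 20 18 → min 15
19 20 18 2 → min 2
20 18 2 10 → min 2
18 2 10 16 → min 2
2 10 16 3 → min 2
10 16 3 7 → min 3
16 3 7 19 → min 3
3 7 19 14 → min 3
7 19 14 14 → min 7
19 14 14 15 → min 14
14 14 15 10 → min 10
2 windows satisfy the condition.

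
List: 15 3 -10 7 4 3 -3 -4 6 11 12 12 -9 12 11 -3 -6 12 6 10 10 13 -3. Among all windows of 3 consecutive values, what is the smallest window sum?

(15, 3, -10) → sum 8
(3, -10, 7) → sum 0
(-10, 7, 4) → sum 1
(7, 4, 3) → sum 14
(4, 3, -3) → sum 4
(3, -3, -4) → sum -4
(-3, -4, 6) → sum -1
(-4, 6, 11) → sum 13
(6, 11, 12) → sum 29
(11, 12, 12) → sum 35
(12, 12, -9) → sum 15
(12, -9, 12) → sum 15
(-9, 12, 11) → sum 14
(12, 11, -3) → sum 20
(11, -3, -6) → sum 2
(-3, -6, 12) → sum 3
(-6, 12, 6) → sum 12
(12, 6, 10) → sum 28
(6, 10, 10) → sum 26
(10, 10, 13) → sum 33
(10, 13, -3) → sum 20
Smallest of these is -4.

-4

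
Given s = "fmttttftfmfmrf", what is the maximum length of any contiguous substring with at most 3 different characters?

add f: window [f] (1 distinct), len 1
add m: window [f, m] (2 distinct), len 2
add t: window [f, m, t] (3 distinct), len 3
add t: window [f, m, t, t] (3 distinct), len 4
add t: window [f, m, t, t, t] (3 distinct), len 5
add t: window [f, m, t, t, t, t] (3 distinct), len 6
add f: window [f, m, t, t, t, t, f] (3 distinct), len 7
add t: window [f, m, t, t, t, t, f, t] (3 distinct), len 8
add f: window [f, m, t, t, t, t, f, t, f] (3 distinct), len 9
add m: window [f, m, t, t, t, t, f, t, f, m] (3 distinct), len 10
add f: window [f, m, t, t, t, t, f, t, f, m, f] (3 distinct), len 11
add m: window [f, m, t, t, t, t, f, t, f, m, f, m] (3 distinct), len 12
add r: window [f, m, f, m, r] (3 distinct), len 5
add f: window [f, m, f, m, r, f] (3 distinct), len 6
Longest length with ≤3 distinct: 12.

12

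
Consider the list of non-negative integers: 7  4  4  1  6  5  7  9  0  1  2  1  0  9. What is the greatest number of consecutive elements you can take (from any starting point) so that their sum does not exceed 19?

Extend to the right; shrink from the left whenever the sum exceeds 19:
add 7: [7] sum 7, len 1
add 4: [7, 4] sum 11, len 2
add 4: [7, 4, 4] sum 15, len 3
add 1: [7, 4, 4, 1] sum 16, len 4
add 6: [4, 4, 1, 6] sum 15, len 4
add 5: [4, 1, 6, 5] sum 16, len 4
add 7: [1, 6, 5, 7] sum 19, len 4
add 9: [7, 9] sum 16, len 2
add 0: [7, 9, 0] sum 16, len 3
add 1: [7, 9, 0, 1] sum 17, len 4
add 2: [7, 9, 0, 1, 2] sum 19, len 5
add 1: [9, 0, 1, 2, 1] sum 13, len 5
add 0: [9, 0, 1, 2, 1, 0] sum 13, len 6
add 9: [0, 1, 2, 1, 0, 9] sum 13, len 6
Longest length seen: 6.

6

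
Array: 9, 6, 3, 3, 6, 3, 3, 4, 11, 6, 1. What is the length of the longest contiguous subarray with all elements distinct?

5

[9] len 1
[9, 6] len 2
[9, 6, 3] len 3
[3] len 1
[3, 6] len 2
[6, 3] len 2
[3] len 1
[3, 4] len 2
[3, 4, 11] len 3
[3, 4, 11, 6] len 4
[3, 4, 11, 6, 1] len 5
Longest all-distinct length: 5.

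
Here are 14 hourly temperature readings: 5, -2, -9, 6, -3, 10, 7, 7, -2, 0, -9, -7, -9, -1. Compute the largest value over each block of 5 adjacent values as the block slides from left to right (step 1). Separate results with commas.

Sliding a size-5 window across the 14 values:
(5, -2, -9, 6, -3) → max 6
(-2, -9, 6, -3, 10) → max 10
(-9, 6, -3, 10, 7) → max 10
(6, -3, 10, 7, 7) → max 10
(-3, 10, 7, 7, -2) → max 10
(10, 7, 7, -2, 0) → max 10
(7, 7, -2, 0, -9) → max 7
(7, -2, 0, -9, -7) → max 7
(-2, 0, -9, -7, -9) → max 0
(0, -9, -7, -9, -1) → max 0

6, 10, 10, 10, 10, 10, 7, 7, 0, 0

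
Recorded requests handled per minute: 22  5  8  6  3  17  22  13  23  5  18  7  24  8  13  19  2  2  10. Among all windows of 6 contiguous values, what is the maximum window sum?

98

[22, 5, 8, 6, 3, 17] → sum 61
[5, 8, 6, 3, 17, 22] → sum 61
[8, 6, 3, 17, 22, 13] → sum 69
[6, 3, 17, 22, 13, 23] → sum 84
[3, 17, 22, 13, 23, 5] → sum 83
[17, 22, 13, 23, 5, 18] → sum 98
[22, 13, 23, 5, 18, 7] → sum 88
[13, 23, 5, 18, 7, 24] → sum 90
[23, 5, 18, 7, 24, 8] → sum 85
[5, 18, 7, 24, 8, 13] → sum 75
[18, 7, 24, 8, 13, 19] → sum 89
[7, 24, 8, 13, 19, 2] → sum 73
[24, 8, 13, 19, 2, 2] → sum 68
[8, 13, 19, 2, 2, 10] → sum 54
Maximum of these is 98.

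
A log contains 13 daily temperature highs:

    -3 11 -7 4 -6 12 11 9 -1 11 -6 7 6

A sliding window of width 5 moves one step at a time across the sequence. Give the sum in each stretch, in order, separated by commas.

-1, 14, 14, 30, 25, 42, 24, 20, 17

Sliding a size-5 window across the 13 values:
-3 11 -7 4 -6 → sum -1
11 -7 4 -6 12 → sum 14
-7 4 -6 12 11 → sum 14
4 -6 12 11 9 → sum 30
-6 12 11 9 -1 → sum 25
12 11 9 -1 11 → sum 42
11 9 -1 11 -6 → sum 24
9 -1 11 -6 7 → sum 20
-1 11 -6 7 6 → sum 17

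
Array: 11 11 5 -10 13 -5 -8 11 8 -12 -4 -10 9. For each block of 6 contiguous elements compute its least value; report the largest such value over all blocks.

Each size-6 window and its min:
11 11 5 -10 13 -5 → min -10
11 5 -10 13 -5 -8 → min -10
5 -10 13 -5 -8 11 → min -10
-10 13 -5 -8 11 8 → min -10
13 -5 -8 11 8 -12 → min -12
-5 -8 11 8 -12 -4 → min -12
-8 11 8 -12 -4 -10 → min -12
11 8 -12 -4 -10 9 → min -12
Largest of these is -10.

-10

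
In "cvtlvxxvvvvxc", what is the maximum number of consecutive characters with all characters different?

4

[c] len 1
[c, v] len 2
[c, v, t] len 3
[c, v, t, l] len 4
[t, l, v] len 3
[t, l, v, x] len 4
[x] len 1
[x, v] len 2
[v] len 1
[v] len 1
[v] len 1
[v, x] len 2
[v, x, c] len 3
Longest all-distinct length: 4.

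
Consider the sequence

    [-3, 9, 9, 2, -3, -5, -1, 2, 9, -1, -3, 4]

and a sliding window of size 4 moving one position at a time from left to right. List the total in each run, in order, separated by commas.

Sliding a size-4 window across the 12 values:
-3 9 9 2 → sum 17
9 9 2 -3 → sum 17
9 2 -3 -5 → sum 3
2 -3 -5 -1 → sum -7
-3 -5 -1 2 → sum -7
-5 -1 2 9 → sum 5
-1 2 9 -1 → sum 9
2 9 -1 -3 → sum 7
9 -1 -3 4 → sum 9

17, 17, 3, -7, -7, 5, 9, 7, 9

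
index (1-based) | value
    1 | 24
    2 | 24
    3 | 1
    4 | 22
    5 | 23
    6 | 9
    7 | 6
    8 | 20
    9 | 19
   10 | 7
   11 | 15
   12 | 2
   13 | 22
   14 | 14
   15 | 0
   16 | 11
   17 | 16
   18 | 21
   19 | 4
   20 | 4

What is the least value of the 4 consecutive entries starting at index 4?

Elements at indices 4..7: 22, 23, 9, 6
min(22, 23, 9, 6) = 6

6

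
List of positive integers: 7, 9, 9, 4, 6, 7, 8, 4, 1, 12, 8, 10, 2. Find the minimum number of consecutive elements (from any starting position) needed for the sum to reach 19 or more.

2

add 7: running sum 7 < 19
add 9: running sum 16 < 19
end 2: [7, 9, 9] sum 25, len 3
end 3: [9, 9, 4] sum 22, len 3
end 4: [9, 4, 6] sum 19, len 3
end 5: [9, 4, 6, 7] sum 26, len 4
end 6: [6, 7, 8] sum 21, len 3
end 7: [7, 8, 4] sum 19, len 3
end 8: [7, 8, 4, 1] sum 20, len 4
end 9: [8, 4, 1, 12] sum 25, len 4
end 10: [12, 8] sum 20, len 2
end 11: [12, 8, 10] sum 30, len 3
end 12: [8, 10, 2] sum 20, len 3
Shortest qualifying length: 2.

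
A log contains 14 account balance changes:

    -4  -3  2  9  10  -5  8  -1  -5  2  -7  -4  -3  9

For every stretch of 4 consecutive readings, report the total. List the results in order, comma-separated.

Sliding a size-4 window across the 14 values:
(-4, -3, 2, 9) → sum 4
(-3, 2, 9, 10) → sum 18
(2, 9, 10, -5) → sum 16
(9, 10, -5, 8) → sum 22
(10, -5, 8, -1) → sum 12
(-5, 8, -1, -5) → sum -3
(8, -1, -5, 2) → sum 4
(-1, -5, 2, -7) → sum -11
(-5, 2, -7, -4) → sum -14
(2, -7, -4, -3) → sum -12
(-7, -4, -3, 9) → sum -5

4, 18, 16, 22, 12, -3, 4, -11, -14, -12, -5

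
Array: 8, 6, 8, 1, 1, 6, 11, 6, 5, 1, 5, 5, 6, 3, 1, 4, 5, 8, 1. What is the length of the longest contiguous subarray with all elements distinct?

add 8: [8] len 1
add 6: [8, 6] len 2
add 8 (repeat 8, move left end past it): [6, 8] len 2
add 1: [6, 8, 1] len 3
add 1 (repeat 1, move left end past it): [1] len 1
add 6: [1, 6] len 2
add 11: [1, 6, 11] len 3
add 6 (repeat 6, move left end past it): [11, 6] len 2
add 5: [11, 6, 5] len 3
add 1: [11, 6, 5, 1] len 4
add 5 (repeat 5, move left end past it): [1, 5] len 2
add 5 (repeat 5, move left end past it): [5] len 1
add 6: [5, 6] len 2
add 3: [5, 6, 3] len 3
add 1: [5, 6, 3, 1] len 4
add 4: [5, 6, 3, 1, 4] len 5
add 5 (repeat 5, move left end past it): [6, 3, 1, 4, 5] len 5
add 8: [6, 3, 1, 4, 5, 8] len 6
add 1 (repeat 1, move left end past it): [4, 5, 8, 1] len 4
Longest all-distinct length: 6.

6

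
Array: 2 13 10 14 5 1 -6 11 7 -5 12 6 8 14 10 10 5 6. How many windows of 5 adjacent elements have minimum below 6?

12

2 13 10 14 5 → min 2  < 6 ✓
13 10 14 5 1 → min 1  < 6 ✓
10 14 5 1 -6 → min -6  < 6 ✓
14 5 1 -6 11 → min -6  < 6 ✓
5 1 -6 11 7 → min -6  < 6 ✓
1 -6 11 7 -5 → min -6  < 6 ✓
-6 11 7 -5 12 → min -6  < 6 ✓
11 7 -5 12 6 → min -5  < 6 ✓
7 -5 12 6 8 → min -5  < 6 ✓
-5 12 6 8 14 → min -5  < 6 ✓
12 6 8 14 10 → min 6
6 8 14 10 10 → min 6
8 14 10 10 5 → min 5  < 6 ✓
14 10 10 5 6 → min 5  < 6 ✓
12 windows satisfy the condition.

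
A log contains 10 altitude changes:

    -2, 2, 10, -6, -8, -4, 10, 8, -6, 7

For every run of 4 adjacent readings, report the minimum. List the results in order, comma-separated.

Sliding a size-4 window across the 10 values:
(-2, 2, 10, -6) → min -6
(2, 10, -6, -8) → min -8
(10, -6, -8, -4) → min -8
(-6, -8, -4, 10) → min -8
(-8, -4, 10, 8) → min -8
(-4, 10, 8, -6) → min -6
(10, 8, -6, 7) → min -6

-6, -8, -8, -8, -8, -6, -6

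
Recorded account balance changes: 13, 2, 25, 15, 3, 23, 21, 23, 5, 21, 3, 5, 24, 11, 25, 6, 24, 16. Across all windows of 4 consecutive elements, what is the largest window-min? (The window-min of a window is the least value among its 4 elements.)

[13, 2, 25, 15] → min 2
[2, 25, 15, 3] → min 2
[25, 15, 3, 23] → min 3
[15, 3, 23, 21] → min 3
[3, 23, 21, 23] → min 3
[23, 21, 23, 5] → min 5
[21, 23, 5, 21] → min 5
[23, 5, 21, 3] → min 3
[5, 21, 3, 5] → min 3
[21, 3, 5, 24] → min 3
[3, 5, 24, 11] → min 3
[5, 24, 11, 25] → min 5
[24, 11, 25, 6] → min 6
[11, 25, 6, 24] → min 6
[25, 6, 24, 16] → min 6
Largest of these is 6.

6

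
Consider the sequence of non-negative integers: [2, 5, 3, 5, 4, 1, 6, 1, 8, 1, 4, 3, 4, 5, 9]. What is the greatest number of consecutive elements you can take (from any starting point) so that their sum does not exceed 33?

add 2: [2] sum 2, len 1
add 5: [2, 5] sum 7, len 2
add 3: [2, 5, 3] sum 10, len 3
add 5: [2, 5, 3, 5] sum 15, len 4
add 4: [2, 5, 3, 5, 4] sum 19, len 5
add 1: [2, 5, 3, 5, 4, 1] sum 20, len 6
add 6: [2, 5, 3, 5, 4, 1, 6] sum 26, len 7
add 1: [2, 5, 3, 5, 4, 1, 6, 1] sum 27, len 8
add 8: [5, 3, 5, 4, 1, 6, 1, 8] sum 33, len 8
add 1: [3, 5, 4, 1, 6, 1, 8, 1] sum 29, len 8
add 4: [3, 5, 4, 1, 6, 1, 8, 1, 4] sum 33, len 9
add 3: [5, 4, 1, 6, 1, 8, 1, 4, 3] sum 33, len 9
add 4: [4, 1, 6, 1, 8, 1, 4, 3, 4] sum 32, len 9
add 5: [1, 6, 1, 8, 1, 4, 3, 4, 5] sum 33, len 9
add 9: [1, 4, 3, 4, 5, 9] sum 26, len 6
Longest length seen: 9.

9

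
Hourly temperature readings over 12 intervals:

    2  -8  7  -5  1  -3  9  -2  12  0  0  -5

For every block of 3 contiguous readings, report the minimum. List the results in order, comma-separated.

-8, -8, -5, -5, -3, -3, -2, -2, 0, -5

[2, -8, 7] → min -8
[-8, 7, -5] → min -8
[7, -5, 1] → min -5
[-5, 1, -3] → min -5
[1, -3, 9] → min -3
[-3, 9, -2] → min -3
[9, -2, 12] → min -2
[-2, 12, 0] → min -2
[12, 0, 0] → min 0
[0, 0, -5] → min -5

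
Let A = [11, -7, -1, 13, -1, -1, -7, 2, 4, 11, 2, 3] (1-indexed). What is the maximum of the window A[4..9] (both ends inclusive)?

13

Elements at indices 4..9: 13, -1, -1, -7, 2, 4
max(13, -1, -1, -7, 2, 4) = 13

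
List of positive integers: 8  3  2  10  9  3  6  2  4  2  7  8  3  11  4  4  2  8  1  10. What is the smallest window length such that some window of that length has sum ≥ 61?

11

Extend right; whenever the sum reaches 61, record the length and shrink from the left:
add 8: running sum 8 < 61
add 3: running sum 11 < 61
add 2: running sum 13 < 61
add 10: running sum 23 < 61
add 9: running sum 32 < 61
add 3: running sum 35 < 61
add 6: running sum 41 < 61
add 2: running sum 43 < 61
add 4: running sum 47 < 61
add 2: running sum 49 < 61
add 7: running sum 56 < 61
end 11: [8, 3, 2, 10, 9, 3, 6, 2, 4, 2, 7, 8] sum 64, len 12
end 12: [8, 3, 2, 10, 9, 3, 6, 2, 4, 2, 7, 8, 3] sum 67, len 13
end 13: [10, 9, 3, 6, 2, 4, 2, 7, 8, 3, 11] sum 65, len 11
end 14: [10, 9, 3, 6, 2, 4, 2, 7, 8, 3, 11, 4] sum 69, len 12
end 15: [9, 3, 6, 2, 4, 2, 7, 8, 3, 11, 4, 4] sum 63, len 12
end 16: [9, 3, 6, 2, 4, 2, 7, 8, 3, 11, 4, 4, 2] sum 65, len 13
end 17: [6, 2, 4, 2, 7, 8, 3, 11, 4, 4, 2, 8] sum 61, len 12
end 18: [6, 2, 4, 2, 7, 8, 3, 11, 4, 4, 2, 8, 1] sum 62, len 13
end 19: [4, 2, 7, 8, 3, 11, 4, 4, 2, 8, 1, 10] sum 64, len 12
Shortest qualifying length: 11.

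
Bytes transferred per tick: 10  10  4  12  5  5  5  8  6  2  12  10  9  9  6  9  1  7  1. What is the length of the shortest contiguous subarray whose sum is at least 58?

8

add 10: running sum 10 < 58
add 10: running sum 20 < 58
add 4: running sum 24 < 58
add 12: running sum 36 < 58
add 5: running sum 41 < 58
add 5: running sum 46 < 58
add 5: running sum 51 < 58
end 7: [10, 10, 4, 12, 5, 5, 5, 8] sum 59, len 8
end 8: [10, 10, 4, 12, 5, 5, 5, 8, 6] sum 65, len 9
end 9: [10, 10, 4, 12, 5, 5, 5, 8, 6, 2] sum 67, len 10
end 10: [4, 12, 5, 5, 5, 8, 6, 2, 12] sum 59, len 9
end 11: [12, 5, 5, 5, 8, 6, 2, 12, 10] sum 65, len 9
end 12: [5, 5, 5, 8, 6, 2, 12, 10, 9] sum 62, len 9
end 13: [5, 8, 6, 2, 12, 10, 9, 9] sum 61, len 8
end 14: [8, 6, 2, 12, 10, 9, 9, 6] sum 62, len 8
end 15: [6, 2, 12, 10, 9, 9, 6, 9] sum 63, len 8
end 16: [2, 12, 10, 9, 9, 6, 9, 1] sum 58, len 8
end 17: [12, 10, 9, 9, 6, 9, 1, 7] sum 63, len 8
end 18: [12, 10, 9, 9, 6, 9, 1, 7, 1] sum 64, len 9
Shortest qualifying length: 8.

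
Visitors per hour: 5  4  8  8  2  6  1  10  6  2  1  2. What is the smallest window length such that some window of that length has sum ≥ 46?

Extend right; whenever the sum reaches 46, record the length and shrink from the left:
add 5: running sum 5 < 46
add 4: running sum 9 < 46
add 8: running sum 17 < 46
add 8: running sum 25 < 46
add 2: running sum 27 < 46
add 6: running sum 33 < 46
add 1: running sum 34 < 46
add 10: running sum 44 < 46
add 6: shortest ending here [5, 4, 8, 8, 2, 6, 1, 10, 6] sum 50, len 9
add 2: shortest ending here [4, 8, 8, 2, 6, 1, 10, 6, 2] sum 47, len 9
add 1: shortest ending here [4, 8, 8, 2, 6, 1, 10, 6, 2, 1] sum 48, len 10
add 2: shortest ending here [8, 8, 2, 6, 1, 10, 6, 2, 1, 2] sum 46, len 10
Shortest qualifying length: 9.

9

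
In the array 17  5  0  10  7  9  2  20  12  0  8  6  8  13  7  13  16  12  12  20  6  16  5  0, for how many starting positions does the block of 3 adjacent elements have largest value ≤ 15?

10

17 5 0 → max 17
5 0 10 → max 10  ≤ 15 ✓
0 10 7 → max 10  ≤ 15 ✓
10 7 9 → max 10  ≤ 15 ✓
7 9 2 → max 9  ≤ 15 ✓
9 2 20 → max 20
2 20 12 → max 20
20 12 0 → max 20
12 0 8 → max 12  ≤ 15 ✓
0 8 6 → max 8  ≤ 15 ✓
8 6 8 → max 8  ≤ 15 ✓
6 8 13 → max 13  ≤ 15 ✓
8 13 7 → max 13  ≤ 15 ✓
13 7 13 → max 13  ≤ 15 ✓
7 13 16 → max 16
13 16 12 → max 16
16 12 12 → max 16
12 12 20 → max 20
12 20 6 → max 20
20 6 16 → max 20
6 16 5 → max 16
16 5 0 → max 16
10 windows satisfy the condition.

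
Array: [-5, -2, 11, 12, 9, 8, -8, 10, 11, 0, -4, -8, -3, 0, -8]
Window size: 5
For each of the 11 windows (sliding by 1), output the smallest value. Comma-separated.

-5, -2, -8, -8, -8, -8, -8, -8, -8, -8, -8

[-5, -2, 11, 12, 9] → min -5
[-2, 11, 12, 9, 8] → min -2
[11, 12, 9, 8, -8] → min -8
[12, 9, 8, -8, 10] → min -8
[9, 8, -8, 10, 11] → min -8
[8, -8, 10, 11, 0] → min -8
[-8, 10, 11, 0, -4] → min -8
[10, 11, 0, -4, -8] → min -8
[11, 0, -4, -8, -3] → min -8
[0, -4, -8, -3, 0] → min -8
[-4, -8, -3, 0, -8] → min -8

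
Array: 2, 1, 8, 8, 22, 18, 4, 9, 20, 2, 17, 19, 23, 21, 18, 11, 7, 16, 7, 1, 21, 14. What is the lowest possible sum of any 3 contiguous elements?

11

Each size-3 window and its sum:
2 1 8 → sum 11
1 8 8 → sum 17
8 8 22 → sum 38
8 22 18 → sum 48
22 18 4 → sum 44
18 4 9 → sum 31
4 9 20 → sum 33
9 20 2 → sum 31
20 2 17 → sum 39
2 17 19 → sum 38
17 19 23 → sum 59
19 23 21 → sum 63
23 21 18 → sum 62
21 18 11 → sum 50
18 11 7 → sum 36
11 7 16 → sum 34
7 16 7 → sum 30
16 7 1 → sum 24
7 1 21 → sum 29
1 21 14 → sum 36
Lowest of these is 11.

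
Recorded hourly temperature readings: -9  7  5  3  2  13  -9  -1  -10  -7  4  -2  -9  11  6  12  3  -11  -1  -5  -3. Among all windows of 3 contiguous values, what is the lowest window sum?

-20

Each size-3 window and its sum:
-9 7 5 → sum 3
7 5 3 → sum 15
5 3 2 → sum 10
3 2 13 → sum 18
2 13 -9 → sum 6
13 -9 -1 → sum 3
-9 -1 -10 → sum -20
-1 -10 -7 → sum -18
-10 -7 4 → sum -13
-7 4 -2 → sum -5
4 -2 -9 → sum -7
-2 -9 11 → sum 0
-9 11 6 → sum 8
11 6 12 → sum 29
6 12 3 → sum 21
12 3 -11 → sum 4
3 -11 -1 → sum -9
-11 -1 -5 → sum -17
-1 -5 -3 → sum -9
Lowest of these is -20.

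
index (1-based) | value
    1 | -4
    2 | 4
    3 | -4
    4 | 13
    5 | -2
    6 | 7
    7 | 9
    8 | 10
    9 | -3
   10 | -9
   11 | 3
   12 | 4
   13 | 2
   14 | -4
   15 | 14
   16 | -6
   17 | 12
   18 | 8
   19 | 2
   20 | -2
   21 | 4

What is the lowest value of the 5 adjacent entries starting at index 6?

Elements at indices 6..10: 7, 9, 10, -3, -9
min(7, 9, 10, -3, -9) = -9

-9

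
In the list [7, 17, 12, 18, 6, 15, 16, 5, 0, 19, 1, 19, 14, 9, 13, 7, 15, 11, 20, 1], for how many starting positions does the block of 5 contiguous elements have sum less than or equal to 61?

11

7 17 12 18 6 → sum 60  ≤ 61 ✓
17 12 18 6 15 → sum 68
12 18 6 15 16 → sum 67
18 6 15 16 5 → sum 60  ≤ 61 ✓
6 15 16 5 0 → sum 42  ≤ 61 ✓
15 16 5 0 19 → sum 55  ≤ 61 ✓
16 5 0 19 1 → sum 41  ≤ 61 ✓
5 0 19 1 19 → sum 44  ≤ 61 ✓
0 19 1 19 14 → sum 53  ≤ 61 ✓
19 1 19 14 9 → sum 62
1 19 14 9 13 → sum 56  ≤ 61 ✓
19 14 9 13 7 → sum 62
14 9 13 7 15 → sum 58  ≤ 61 ✓
9 13 7 15 11 → sum 55  ≤ 61 ✓
13 7 15 11 20 → sum 66
7 15 11 20 1 → sum 54  ≤ 61 ✓
11 windows satisfy the condition.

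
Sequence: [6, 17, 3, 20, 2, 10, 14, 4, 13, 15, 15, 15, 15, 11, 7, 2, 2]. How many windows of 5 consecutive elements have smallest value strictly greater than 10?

2

(6, 17, 3, 20, 2) → min 2
(17, 3, 20, 2, 10) → min 2
(3, 20, 2, 10, 14) → min 2
(20, 2, 10, 14, 4) → min 2
(2, 10, 14, 4, 13) → min 2
(10, 14, 4, 13, 15) → min 4
(14, 4, 13, 15, 15) → min 4
(4, 13, 15, 15, 15) → min 4
(13, 15, 15, 15, 15) → min 13  > 10 ✓
(15, 15, 15, 15, 11) → min 11  > 10 ✓
(15, 15, 15, 11, 7) → min 7
(15, 15, 11, 7, 2) → min 2
(15, 11, 7, 2, 2) → min 2
2 windows satisfy the condition.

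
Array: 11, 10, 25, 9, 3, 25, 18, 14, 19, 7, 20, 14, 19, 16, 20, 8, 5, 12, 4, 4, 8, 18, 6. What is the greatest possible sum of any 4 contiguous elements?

Window sums for each of the 20 positions:
[11, 10, 25, 9] → sum 55
[10, 25, 9, 3] → sum 47
[25, 9, 3, 25] → sum 62
[9, 3, 25, 18] → sum 55
[3, 25, 18, 14] → sum 60
[25, 18, 14, 19] → sum 76
[18, 14, 19, 7] → sum 58
[14, 19, 7, 20] → sum 60
[19, 7, 20, 14] → sum 60
[7, 20, 14, 19] → sum 60
[20, 14, 19, 16] → sum 69
[14, 19, 16, 20] → sum 69
[19, 16, 20, 8] → sum 63
[16, 20, 8, 5] → sum 49
[20, 8, 5, 12] → sum 45
[8, 5, 12, 4] → sum 29
[5, 12, 4, 4] → sum 25
[12, 4, 4, 8] → sum 28
[4, 4, 8, 18] → sum 34
[4, 8, 18, 6] → sum 36
Greatest of these is 76.

76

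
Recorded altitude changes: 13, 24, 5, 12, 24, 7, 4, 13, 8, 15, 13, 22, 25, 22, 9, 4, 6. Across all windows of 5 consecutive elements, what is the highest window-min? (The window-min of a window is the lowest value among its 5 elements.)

(13, 24, 5, 12, 24) → min 5
(24, 5, 12, 24, 7) → min 5
(5, 12, 24, 7, 4) → min 4
(12, 24, 7, 4, 13) → min 4
(24, 7, 4, 13, 8) → min 4
(7, 4, 13, 8, 15) → min 4
(4, 13, 8, 15, 13) → min 4
(13, 8, 15, 13, 22) → min 8
(8, 15, 13, 22, 25) → min 8
(15, 13, 22, 25, 22) → min 13
(13, 22, 25, 22, 9) → min 9
(22, 25, 22, 9, 4) → min 4
(25, 22, 9, 4, 6) → min 4
Highest of these is 13.

13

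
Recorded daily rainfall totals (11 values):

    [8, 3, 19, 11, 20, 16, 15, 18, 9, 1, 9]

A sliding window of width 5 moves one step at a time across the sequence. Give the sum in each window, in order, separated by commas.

61, 69, 81, 80, 78, 59, 52

[8, 3, 19, 11, 20] → sum 61
[3, 19, 11, 20, 16] → sum 69
[19, 11, 20, 16, 15] → sum 81
[11, 20, 16, 15, 18] → sum 80
[20, 16, 15, 18, 9] → sum 78
[16, 15, 18, 9, 1] → sum 59
[15, 18, 9, 1, 9] → sum 52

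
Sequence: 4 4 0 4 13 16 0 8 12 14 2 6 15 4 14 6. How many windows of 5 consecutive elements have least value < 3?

(4, 4, 0, 4, 13) → min 0  < 3 ✓
(4, 0, 4, 13, 16) → min 0  < 3 ✓
(0, 4, 13, 16, 0) → min 0  < 3 ✓
(4, 13, 16, 0, 8) → min 0  < 3 ✓
(13, 16, 0, 8, 12) → min 0  < 3 ✓
(16, 0, 8, 12, 14) → min 0  < 3 ✓
(0, 8, 12, 14, 2) → min 0  < 3 ✓
(8, 12, 14, 2, 6) → min 2  < 3 ✓
(12, 14, 2, 6, 15) → min 2  < 3 ✓
(14, 2, 6, 15, 4) → min 2  < 3 ✓
(2, 6, 15, 4, 14) → min 2  < 3 ✓
(6, 15, 4, 14, 6) → min 4
11 windows satisfy the condition.

11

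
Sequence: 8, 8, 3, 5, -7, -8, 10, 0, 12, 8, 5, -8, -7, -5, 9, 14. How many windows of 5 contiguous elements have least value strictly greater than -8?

[8, 8, 3, 5, -7] → min -7  > -8 ✓
[8, 3, 5, -7, -8] → min -8
[3, 5, -7, -8, 10] → min -8
[5, -7, -8, 10, 0] → min -8
[-7, -8, 10, 0, 12] → min -8
[-8, 10, 0, 12, 8] → min -8
[10, 0, 12, 8, 5] → min 0  > -8 ✓
[0, 12, 8, 5, -8] → min -8
[12, 8, 5, -8, -7] → min -8
[8, 5, -8, -7, -5] → min -8
[5, -8, -7, -5, 9] → min -8
[-8, -7, -5, 9, 14] → min -8
2 windows satisfy the condition.

2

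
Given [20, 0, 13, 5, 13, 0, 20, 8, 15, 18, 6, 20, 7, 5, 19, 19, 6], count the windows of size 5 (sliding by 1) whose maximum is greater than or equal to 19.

[20, 0, 13, 5, 13] → max 20  ≥ 19 ✓
[0, 13, 5, 13, 0] → max 13
[13, 5, 13, 0, 20] → max 20  ≥ 19 ✓
[5, 13, 0, 20, 8] → max 20  ≥ 19 ✓
[13, 0, 20, 8, 15] → max 20  ≥ 19 ✓
[0, 20, 8, 15, 18] → max 20  ≥ 19 ✓
[20, 8, 15, 18, 6] → max 20  ≥ 19 ✓
[8, 15, 18, 6, 20] → max 20  ≥ 19 ✓
[15, 18, 6, 20, 7] → max 20  ≥ 19 ✓
[18, 6, 20, 7, 5] → max 20  ≥ 19 ✓
[6, 20, 7, 5, 19] → max 20  ≥ 19 ✓
[20, 7, 5, 19, 19] → max 20  ≥ 19 ✓
[7, 5, 19, 19, 6] → max 19  ≥ 19 ✓
12 windows satisfy the condition.

12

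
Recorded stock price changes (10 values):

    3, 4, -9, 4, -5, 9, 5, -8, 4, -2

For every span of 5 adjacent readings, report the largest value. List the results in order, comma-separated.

4, 9, 9, 9, 9, 9

[3, 4, -9, 4, -5] → max 4
[4, -9, 4, -5, 9] → max 9
[-9, 4, -5, 9, 5] → max 9
[4, -5, 9, 5, -8] → max 9
[-5, 9, 5, -8, 4] → max 9
[9, 5, -8, 4, -2] → max 9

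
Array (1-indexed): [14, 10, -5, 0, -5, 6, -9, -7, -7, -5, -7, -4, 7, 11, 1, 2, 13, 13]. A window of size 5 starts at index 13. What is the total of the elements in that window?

Elements at indices 13..17: 7, 11, 1, 2, 13
sum(7, 11, 1, 2, 13) = 34

34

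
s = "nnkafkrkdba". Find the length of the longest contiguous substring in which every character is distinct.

add n: [n] len 1
add n (repeat n, move left end past it): [n] len 1
add k: [n, k] len 2
add a: [n, k, a] len 3
add f: [n, k, a, f] len 4
add k (repeat k, move left end past it): [a, f, k] len 3
add r: [a, f, k, r] len 4
add k (repeat k, move left end past it): [r, k] len 2
add d: [r, k, d] len 3
add b: [r, k, d, b] len 4
add a: [r, k, d, b, a] len 5
Longest all-distinct length: 5.

5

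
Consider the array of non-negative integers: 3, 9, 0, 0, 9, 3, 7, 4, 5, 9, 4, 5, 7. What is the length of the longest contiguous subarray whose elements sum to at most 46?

Extend to the right; shrink from the left whenever the sum exceeds 46:
[3] sum 3 len 1
[3, 9] sum 12 len 2
[3, 9, 0] sum 12 len 3
[3, 9, 0, 0] sum 12 len 4
[3, 9, 0, 0, 9] sum 21 len 5
[3, 9, 0, 0, 9, 3] sum 24 len 6
[3, 9, 0, 0, 9, 3, 7] sum 31 len 7
[3, 9, 0, 0, 9, 3, 7, 4] sum 35 len 8
[3, 9, 0, 0, 9, 3, 7, 4, 5] sum 40 len 9
[9, 0, 0, 9, 3, 7, 4, 5, 9] sum 46 len 9
[0, 0, 9, 3, 7, 4, 5, 9, 4] sum 41 len 9
[0, 0, 9, 3, 7, 4, 5, 9, 4, 5] sum 46 len 10
[3, 7, 4, 5, 9, 4, 5, 7] sum 44 len 8
Longest length seen: 10.

10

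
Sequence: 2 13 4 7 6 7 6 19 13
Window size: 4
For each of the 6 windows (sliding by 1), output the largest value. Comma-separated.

13, 13, 7, 7, 19, 19

2 13 4 7 → max 13
13 4 7 6 → max 13
4 7 6 7 → max 7
7 6 7 6 → max 7
6 7 6 19 → max 19
7 6 19 13 → max 19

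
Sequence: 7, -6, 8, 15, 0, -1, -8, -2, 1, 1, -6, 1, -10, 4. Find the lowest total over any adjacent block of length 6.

-15

(7, -6, 8, 15, 0, -1) → sum 23
(-6, 8, 15, 0, -1, -8) → sum 8
(8, 15, 0, -1, -8, -2) → sum 12
(15, 0, -1, -8, -2, 1) → sum 5
(0, -1, -8, -2, 1, 1) → sum -9
(-1, -8, -2, 1, 1, -6) → sum -15
(-8, -2, 1, 1, -6, 1) → sum -13
(-2, 1, 1, -6, 1, -10) → sum -15
(1, 1, -6, 1, -10, 4) → sum -9
Lowest of these is -15.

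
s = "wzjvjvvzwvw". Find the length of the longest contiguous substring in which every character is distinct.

4

[w] len 1
[w, z] len 2
[w, z, j] len 3
[w, z, j, v] len 4
[v, j] len 2
[j, v] len 2
[v] len 1
[v, z] len 2
[v, z, w] len 3
[z, w, v] len 3
[v, w] len 2
Longest all-distinct length: 4.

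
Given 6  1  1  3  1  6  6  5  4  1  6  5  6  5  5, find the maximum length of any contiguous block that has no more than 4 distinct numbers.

Extend right; when distinct count exceeds 4, shrink from the left:
add 6: window [6] (1 distinct), len 1
add 1: window [6, 1] (2 distinct), len 2
add 1: window [6, 1, 1] (2 distinct), len 3
add 3: window [6, 1, 1, 3] (3 distinct), len 4
add 1: window [6, 1, 1, 3, 1] (3 distinct), len 5
add 6: window [6, 1, 1, 3, 1, 6] (3 distinct), len 6
add 6: window [6, 1, 1, 3, 1, 6, 6] (3 distinct), len 7
add 5: window [6, 1, 1, 3, 1, 6, 6, 5] (4 distinct), len 8
add 4: window [1, 6, 6, 5, 4] (4 distinct), len 5
add 1: window [1, 6, 6, 5, 4, 1] (4 distinct), len 6
add 6: window [1, 6, 6, 5, 4, 1, 6] (4 distinct), len 7
add 5: window [1, 6, 6, 5, 4, 1, 6, 5] (4 distinct), len 8
add 6: window [1, 6, 6, 5, 4, 1, 6, 5, 6] (4 distinct), len 9
add 5: window [1, 6, 6, 5, 4, 1, 6, 5, 6, 5] (4 distinct), len 10
add 5: window [1, 6, 6, 5, 4, 1, 6, 5, 6, 5, 5] (4 distinct), len 11
Longest length with ≤4 distinct: 11.

11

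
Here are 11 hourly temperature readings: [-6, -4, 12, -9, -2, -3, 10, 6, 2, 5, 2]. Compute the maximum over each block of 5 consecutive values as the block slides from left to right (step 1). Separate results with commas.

Sliding a size-5 window across the 11 values:
[-6, -4, 12, -9, -2] → max 12
[-4, 12, -9, -2, -3] → max 12
[12, -9, -2, -3, 10] → max 12
[-9, -2, -3, 10, 6] → max 10
[-2, -3, 10, 6, 2] → max 10
[-3, 10, 6, 2, 5] → max 10
[10, 6, 2, 5, 2] → max 10

12, 12, 12, 10, 10, 10, 10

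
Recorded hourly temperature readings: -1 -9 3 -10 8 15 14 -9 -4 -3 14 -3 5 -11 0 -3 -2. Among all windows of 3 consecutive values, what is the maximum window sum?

37

Each size-3 window and its sum:
[-1, -9, 3] → sum -7
[-9, 3, -10] → sum -16
[3, -10, 8] → sum 1
[-10, 8, 15] → sum 13
[8, 15, 14] → sum 37
[15, 14, -9] → sum 20
[14, -9, -4] → sum 1
[-9, -4, -3] → sum -16
[-4, -3, 14] → sum 7
[-3, 14, -3] → sum 8
[14, -3, 5] → sum 16
[-3, 5, -11] → sum -9
[5, -11, 0] → sum -6
[-11, 0, -3] → sum -14
[0, -3, -2] → sum -5
Maximum of these is 37.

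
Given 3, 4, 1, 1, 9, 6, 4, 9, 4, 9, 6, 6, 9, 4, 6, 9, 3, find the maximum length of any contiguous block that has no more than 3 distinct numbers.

add 3: window [3] (1 distinct), len 1
add 4: window [3, 4] (2 distinct), len 2
add 1: window [3, 4, 1] (3 distinct), len 3
add 1: window [3, 4, 1, 1] (3 distinct), len 4
add 9: window [4, 1, 1, 9] (3 distinct), len 4
add 6: window [1, 1, 9, 6] (3 distinct), len 4
add 4: window [9, 6, 4] (3 distinct), len 3
add 9: window [9, 6, 4, 9] (3 distinct), len 4
add 4: window [9, 6, 4, 9, 4] (3 distinct), len 5
add 9: window [9, 6, 4, 9, 4, 9] (3 distinct), len 6
add 6: window [9, 6, 4, 9, 4, 9, 6] (3 distinct), len 7
add 6: window [9, 6, 4, 9, 4, 9, 6, 6] (3 distinct), len 8
add 9: window [9, 6, 4, 9, 4, 9, 6, 6, 9] (3 distinct), len 9
add 4: window [9, 6, 4, 9, 4, 9, 6, 6, 9, 4] (3 distinct), len 10
add 6: window [9, 6, 4, 9, 4, 9, 6, 6, 9, 4, 6] (3 distinct), len 11
add 9: window [9, 6, 4, 9, 4, 9, 6, 6, 9, 4, 6, 9] (3 distinct), len 12
add 3: window [6, 9, 3] (3 distinct), len 3
Longest length with ≤3 distinct: 12.

12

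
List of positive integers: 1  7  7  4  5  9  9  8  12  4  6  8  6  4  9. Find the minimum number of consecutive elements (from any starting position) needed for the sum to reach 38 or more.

4

Extend right; whenever the sum reaches 38, record the length and shrink from the left:
add 1: running sum 1 < 38
add 7: running sum 8 < 38
add 7: running sum 15 < 38
add 4: running sum 19 < 38
add 5: running sum 24 < 38
add 9: running sum 33 < 38
add 9: shortest ending here [7, 7, 4, 5, 9, 9] sum 41, len 6
add 8: shortest ending here [7, 4, 5, 9, 9, 8] sum 42, len 6
add 12: shortest ending here [9, 9, 8, 12] sum 38, len 4
add 4: shortest ending here [9, 9, 8, 12, 4] sum 42, len 5
add 6: shortest ending here [9, 8, 12, 4, 6] sum 39, len 5
add 8: shortest ending here [8, 12, 4, 6, 8] sum 38, len 5
add 6: shortest ending here [8, 12, 4, 6, 8, 6] sum 44, len 6
add 4: shortest ending here [12, 4, 6, 8, 6, 4] sum 40, len 6
add 9: shortest ending here [12, 4, 6, 8, 6, 4, 9] sum 49, len 7
Shortest qualifying length: 4.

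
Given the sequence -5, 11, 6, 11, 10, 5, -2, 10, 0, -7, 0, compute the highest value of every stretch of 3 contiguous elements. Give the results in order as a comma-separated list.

11, 11, 11, 11, 10, 10, 10, 10, 0

-5 11 6 → max 11
11 6 11 → max 11
6 11 10 → max 11
11 10 5 → max 11
10 5 -2 → max 10
5 -2 10 → max 10
-2 10 0 → max 10
10 0 -7 → max 10
0 -7 0 → max 0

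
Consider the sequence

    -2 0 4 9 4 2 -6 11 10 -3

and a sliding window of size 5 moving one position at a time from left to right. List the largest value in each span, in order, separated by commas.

9, 9, 9, 11, 11, 11

[-2, 0, 4, 9, 4] → max 9
[0, 4, 9, 4, 2] → max 9
[4, 9, 4, 2, -6] → max 9
[9, 4, 2, -6, 11] → max 11
[4, 2, -6, 11, 10] → max 11
[2, -6, 11, 10, -3] → max 11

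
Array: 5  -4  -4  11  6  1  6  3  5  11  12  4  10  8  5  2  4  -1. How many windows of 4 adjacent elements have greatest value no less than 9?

11

(5, -4, -4, 11) → max 11  ≥ 9 ✓
(-4, -4, 11, 6) → max 11  ≥ 9 ✓
(-4, 11, 6, 1) → max 11  ≥ 9 ✓
(11, 6, 1, 6) → max 11  ≥ 9 ✓
(6, 1, 6, 3) → max 6
(1, 6, 3, 5) → max 6
(6, 3, 5, 11) → max 11  ≥ 9 ✓
(3, 5, 11, 12) → max 12  ≥ 9 ✓
(5, 11, 12, 4) → max 12  ≥ 9 ✓
(11, 12, 4, 10) → max 12  ≥ 9 ✓
(12, 4, 10, 8) → max 12  ≥ 9 ✓
(4, 10, 8, 5) → max 10  ≥ 9 ✓
(10, 8, 5, 2) → max 10  ≥ 9 ✓
(8, 5, 2, 4) → max 8
(5, 2, 4, -1) → max 5
11 windows satisfy the condition.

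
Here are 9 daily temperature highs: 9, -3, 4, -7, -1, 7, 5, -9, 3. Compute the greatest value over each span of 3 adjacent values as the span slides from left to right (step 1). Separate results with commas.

(9, -3, 4) → max 9
(-3, 4, -7) → max 4
(4, -7, -1) → max 4
(-7, -1, 7) → max 7
(-1, 7, 5) → max 7
(7, 5, -9) → max 7
(5, -9, 3) → max 5

9, 4, 4, 7, 7, 7, 5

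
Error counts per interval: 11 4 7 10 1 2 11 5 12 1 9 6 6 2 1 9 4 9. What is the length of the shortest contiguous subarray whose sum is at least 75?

add 11: running sum 11 < 75
add 4: running sum 15 < 75
add 7: running sum 22 < 75
add 10: running sum 32 < 75
add 1: running sum 33 < 75
add 2: running sum 35 < 75
add 11: running sum 46 < 75
add 5: running sum 51 < 75
add 12: running sum 63 < 75
add 1: running sum 64 < 75
add 9: running sum 73 < 75
end 11: [11, 4, 7, 10, 1, 2, 11, 5, 12, 1, 9, 6] sum 79, len 12
end 12: [11, 4, 7, 10, 1, 2, 11, 5, 12, 1, 9, 6, 6] sum 85, len 13
end 13: [4, 7, 10, 1, 2, 11, 5, 12, 1, 9, 6, 6, 2] sum 76, len 13
end 14: [4, 7, 10, 1, 2, 11, 5, 12, 1, 9, 6, 6, 2, 1] sum 77, len 14
end 15: [10, 1, 2, 11, 5, 12, 1, 9, 6, 6, 2, 1, 9] sum 75, len 13
end 16: [10, 1, 2, 11, 5, 12, 1, 9, 6, 6, 2, 1, 9, 4] sum 79, len 14
end 17: [11, 5, 12, 1, 9, 6, 6, 2, 1, 9, 4, 9] sum 75, len 12
Shortest qualifying length: 12.

12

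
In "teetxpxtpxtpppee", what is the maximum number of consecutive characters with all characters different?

[t] len 1
[t, e] len 2
[e] len 1
[e, t] len 2
[e, t, x] len 3
[e, t, x, p] len 4
[p, x] len 2
[p, x, t] len 3
[x, t, p] len 3
[t, p, x] len 3
[p, x, t] len 3
[x, t, p] len 3
[p] len 1
[p] len 1
[p, e] len 2
[e] len 1
Longest all-distinct length: 4.

4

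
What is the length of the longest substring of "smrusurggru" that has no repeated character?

4

add s: [s] len 1
add m: [s, m] len 2
add r: [s, m, r] len 3
add u: [s, m, r, u] len 4
add s (repeat s, move left end past it): [m, r, u, s] len 4
add u (repeat u, move left end past it): [s, u] len 2
add r: [s, u, r] len 3
add g: [s, u, r, g] len 4
add g (repeat g, move left end past it): [g] len 1
add r: [g, r] len 2
add u: [g, r, u] len 3
Longest all-distinct length: 4.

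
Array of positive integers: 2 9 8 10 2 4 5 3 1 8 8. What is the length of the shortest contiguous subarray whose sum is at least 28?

add 2: running sum 2 < 28
add 9: running sum 11 < 28
add 8: running sum 19 < 28
end 3: [2, 9, 8, 10] sum 29, len 4
end 4: [9, 8, 10, 2] sum 29, len 4
end 5: [9, 8, 10, 2, 4] sum 33, len 5
end 6: [8, 10, 2, 4, 5] sum 29, len 5
end 7: [8, 10, 2, 4, 5, 3] sum 32, len 6
end 8: [8, 10, 2, 4, 5, 3, 1] sum 33, len 7
end 9: [10, 2, 4, 5, 3, 1, 8] sum 33, len 7
end 10: [4, 5, 3, 1, 8, 8] sum 29, len 6
Shortest qualifying length: 4.

4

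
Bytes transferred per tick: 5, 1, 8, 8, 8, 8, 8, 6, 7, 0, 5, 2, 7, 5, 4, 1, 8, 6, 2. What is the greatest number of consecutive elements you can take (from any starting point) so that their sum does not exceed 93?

17

→ 5: sum 5, len 1
→ 1: sum 6, len 2
→ 8: sum 14, len 3
→ 8: sum 22, len 4
→ 8: sum 30, len 5
→ 8: sum 38, len 6
→ 8: sum 46, len 7
→ 6: sum 52, len 8
→ 7: sum 59, len 9
→ 0: sum 59, len 10
→ 5: sum 64, len 11
→ 2: sum 66, len 12
→ 7: sum 73, len 13
→ 5: sum 78, len 14
→ 4: sum 82, len 15
→ 1: sum 83, len 16
→ 8: sum 91, len 17
→ 6 (dropped 5): sum 92, len 17
→ 2 (dropped 1): sum 93, len 17
Longest length seen: 17.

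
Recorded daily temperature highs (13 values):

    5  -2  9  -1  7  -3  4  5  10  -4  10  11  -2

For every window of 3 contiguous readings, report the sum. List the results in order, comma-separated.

12, 6, 15, 3, 8, 6, 19, 11, 16, 17, 19

5 -2 9 → sum 12
-2 9 -1 → sum 6
9 -1 7 → sum 15
-1 7 -3 → sum 3
7 -3 4 → sum 8
-3 4 5 → sum 6
4 5 10 → sum 19
5 10 -4 → sum 11
10 -4 10 → sum 16
-4 10 11 → sum 17
10 11 -2 → sum 19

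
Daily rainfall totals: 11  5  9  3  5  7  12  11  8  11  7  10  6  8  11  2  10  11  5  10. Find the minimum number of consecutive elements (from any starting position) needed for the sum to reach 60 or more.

7

Extend right; whenever the sum reaches 60, record the length and shrink from the left:
add 11: running sum 11 < 60
add 5: running sum 16 < 60
add 9: running sum 25 < 60
add 3: running sum 28 < 60
add 5: running sum 33 < 60
add 7: running sum 40 < 60
add 12: running sum 52 < 60
add 11: shortest ending here [11, 5, 9, 3, 5, 7, 12, 11] sum 63, len 8
add 8: shortest ending here [5, 9, 3, 5, 7, 12, 11, 8] sum 60, len 8
add 11: shortest ending here [9, 3, 5, 7, 12, 11, 8, 11] sum 66, len 8
add 7: shortest ending here [5, 7, 12, 11, 8, 11, 7] sum 61, len 7
add 10: shortest ending here [7, 12, 11, 8, 11, 7, 10] sum 66, len 7
add 6: shortest ending here [12, 11, 8, 11, 7, 10, 6] sum 65, len 7
add 8: shortest ending here [11, 8, 11, 7, 10, 6, 8] sum 61, len 7
add 11: shortest ending here [8, 11, 7, 10, 6, 8, 11] sum 61, len 7
add 2: shortest ending here [8, 11, 7, 10, 6, 8, 11, 2] sum 63, len 8
add 10: shortest ending here [11, 7, 10, 6, 8, 11, 2, 10] sum 65, len 8
add 11: shortest ending here [7, 10, 6, 8, 11, 2, 10, 11] sum 65, len 8
add 5: shortest ending here [10, 6, 8, 11, 2, 10, 11, 5] sum 63, len 8
add 10: shortest ending here [6, 8, 11, 2, 10, 11, 5, 10] sum 63, len 8
Shortest qualifying length: 7.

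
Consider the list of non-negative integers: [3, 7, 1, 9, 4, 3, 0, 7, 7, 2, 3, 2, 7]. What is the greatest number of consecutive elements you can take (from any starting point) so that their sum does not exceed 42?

add 3: [3] sum 3, len 1
add 7: [3, 7] sum 10, len 2
add 1: [3, 7, 1] sum 11, len 3
add 9: [3, 7, 1, 9] sum 20, len 4
add 4: [3, 7, 1, 9, 4] sum 24, len 5
add 3: [3, 7, 1, 9, 4, 3] sum 27, len 6
add 0: [3, 7, 1, 9, 4, 3, 0] sum 27, len 7
add 7: [3, 7, 1, 9, 4, 3, 0, 7] sum 34, len 8
add 7: [3, 7, 1, 9, 4, 3, 0, 7, 7] sum 41, len 9
add 2: [7, 1, 9, 4, 3, 0, 7, 7, 2] sum 40, len 9
add 3: [1, 9, 4, 3, 0, 7, 7, 2, 3] sum 36, len 9
add 2: [1, 9, 4, 3, 0, 7, 7, 2, 3, 2] sum 38, len 10
add 7: [4, 3, 0, 7, 7, 2, 3, 2, 7] sum 35, len 9
Longest length seen: 10.

10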